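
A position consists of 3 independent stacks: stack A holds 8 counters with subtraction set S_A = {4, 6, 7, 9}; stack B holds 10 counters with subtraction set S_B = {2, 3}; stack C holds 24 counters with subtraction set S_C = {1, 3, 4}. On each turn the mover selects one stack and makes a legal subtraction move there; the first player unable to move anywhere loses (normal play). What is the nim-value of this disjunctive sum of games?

Stack A, S = {4, 6, 7, 9}:
n : 0 1 2 3 4 5 6 7 8
G : 0 0 0 0 1 1 1 1 2
G_A(8) = 2.
Stack B, S = {2, 3}:
n :  0  1  2  3  4  5  6  7  8  9 10
G :  0  0  1  1  2  0  0  1  1  2  0
G_B(10) = 0.
Stack C, S = {1, 3, 4}:
G(0) = 0
G(1) = mex{0} = 1
G(2) = mex{1} = 0
G(3) = mex{0,0} = 1
G(4) = mex{1,1,0} = 2
G(5) = mex{2,0,1} = 3
G(6) = mex{3,1,0} = 2
G(7) = mex{2,2,1} = 0
G(8) = mex{0,3,2} = 1
G(9) = mex{1,2,3} = 0
G(10) = mex{0,0,2} = 1
G(11) = mex{1,1,0} = 2
G(12) = mex{2,0,1} = 3
G(13) = mex{3,1,0} = 2
G(14) = mex{2,2,1} = 0
G(15) = mex{0,3,2} = 1
G(16) = mex{1,2,3} = 0
G(17) = mex{0,0,2} = 1
G(18) = mex{1,1,0} = 2
G(19) = mex{2,0,1} = 3
G(20) = mex{3,1,0} = 2
G(21) = mex{2,2,1} = 0
G(22) = mex{0,3,2} = 1
G(23) = mex{1,2,3} = 0
G(24) = mex{0,0,2} = 1
G_C(24) = 1.
Combined Grundy value = 2 ⊕ 0 ⊕ 1 = 3.

3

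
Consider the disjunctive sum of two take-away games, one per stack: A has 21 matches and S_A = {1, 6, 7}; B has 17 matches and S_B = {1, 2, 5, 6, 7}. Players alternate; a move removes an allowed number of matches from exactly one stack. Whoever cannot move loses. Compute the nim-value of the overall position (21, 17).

Stack A, S = {1, 6, 7}:
n :  0  1  2  3  4  5  6  7  8  9 10 11 12 13 14 15 16 17 18 19 20 21
G :  0  1  0  1  0  1  2  3  2  3  2  3  0  1  0  1  0  1  2  3  2  3
G_A(21) = 3.
Stack B, S = {1, 2, 5, 6, 7}:
G(0) = 0
G(1) = mex{0} = 1
G(2) = mex{1,0} = 2
G(3) = mex{2,1} = 0
G(4) = mex{0,2} = 1
G(5) = mex{1,0,0} = 2
G(6) = mex{2,1,1,0} = 3
G(7) = mex{3,2,2,1,0} = 4
G(8) = mex{4,3,0,2,1} = 5
G(9) = mex{5,4,1,0,2} = 3
G(10) = mex{3,5,2,1,0} = 4
G(11) = mex{4,3,3,2,1} = 0
G(12) = mex{0,4,4,3,2} = 1
G(13) = mex{1,0,5,4,3} = 2
G(14) = mex{2,1,3,5,4} = 0
G(15) = mex{0,2,4,3,5} = 1
G(16) = mex{1,0,0,4,3} = 2
G(17) = mex{2,1,1,0,4} = 3
G_B(17) = 3.
Combined Grundy value = 3 ⊕ 3 = 0.

0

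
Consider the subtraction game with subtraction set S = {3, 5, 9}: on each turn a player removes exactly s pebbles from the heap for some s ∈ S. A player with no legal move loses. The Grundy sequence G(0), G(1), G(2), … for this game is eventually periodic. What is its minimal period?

G(0) = 0
G(1) = mex{} = 0
G(2) = mex{} = 0
G(3) = mex{0} = 1
G(4) = mex{0} = 1
G(5) = mex{0,0} = 1
G(6) = mex{1,0} = 2
G(7) = mex{1,0} = 2
G(8) = mex{1,1} = 0
G(9) = mex{2,1,0} = 3
G(10) = mex{2,1,0} = 3
G(11) = mex{0,2,0} = 1
G(12) = mex{3,2,1} = 0
G(13) = mex{3,0,1} = 2
G(14) = mex{1,3,1} = 0
G(15) = mex{0,3,2} = 1
G(16) = mex{2,1,2} = 0
G(17) = mex{0,0,0} = 1
G(18) = mex{1,2,3} = 0
G(19) = mex{0,0,3} = 1
G(20) = mex{1,1,1} = 0
G(21) = mex{0,0,0} = 1
G(22) = mex{1,1,2} = 0
G(23) = mex{0,0,0} = 1
G(24) = mex{1,1,1} = 0
G(25) = mex{0,0,0} = 1
G(26) = mex{1,1,1} = 0
From n = 14 onward G(n+2) = G(n); since this holds over max(S) = 9 consecutive positions the period is 2 (pre-period 14).

2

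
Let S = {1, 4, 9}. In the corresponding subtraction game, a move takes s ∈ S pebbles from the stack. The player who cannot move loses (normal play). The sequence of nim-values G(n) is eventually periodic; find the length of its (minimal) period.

n :  0  1  2  3  4  5  6  7  8  9 10 11 12 13 14 15
G :  0  1  0  1  2  0  1  0  1  2  0  1  0  1  2  0
G(n+5) = G(n) holds for n = 0,…,8 (a full window of length max(S) = 9), so the sequence is purely periodic with period 5.

5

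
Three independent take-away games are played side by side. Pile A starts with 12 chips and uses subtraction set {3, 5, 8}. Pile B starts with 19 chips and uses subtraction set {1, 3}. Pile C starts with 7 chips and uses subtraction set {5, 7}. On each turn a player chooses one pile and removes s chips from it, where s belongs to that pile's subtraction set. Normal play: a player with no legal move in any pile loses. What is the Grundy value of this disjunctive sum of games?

0

Pile A, S = {3, 5, 8}:
G(0) = 0
G(1) = mex{} = 0
G(2) = mex{} = 0
G(3) = mex{0} = 1
G(4) = mex{0} = 1
G(5) = mex{0,0} = 1
G(6) = mex{1,0} = 2
G(7) = mex{1,0} = 2
G(8) = mex{1,1,0} = 2
G(9) = mex{2,1,0} = 3
G(10) = mex{2,1,0} = 3
G(11) = mex{2,2,1} = 0
G(12) = mex{3,2,1} = 0
G_A(12) = 0.
Pile B, S = {1, 3}:
G(0) = 0
G(1) = mex{0} = 1
G(2) = mex{1} = 0
G(3) = mex{0,0} = 1
G(4) = mex{1,1} = 0
G(5) = mex{0,0} = 1
G(6) = mex{1,1} = 0
G(7) = mex{0,0} = 1
G(8) = mex{1,1} = 0
G(9) = mex{0,0} = 1
G(10) = mex{1,1} = 0
G(11) = mex{0,0} = 1
G(12) = mex{1,1} = 0
G(13) = mex{0,0} = 1
G(14) = mex{1,1} = 0
G(15) = mex{0,0} = 1
G(16) = mex{1,1} = 0
G(17) = mex{0,0} = 1
G(18) = mex{1,1} = 0
G(19) = mex{0,0} = 1
G_B(19) = 1.
Pile C, S = {5, 7}:
n : 0 1 2 3 4 5 6 7
G : 0 0 0 0 0 1 1 1
G_C(7) = 1.
Combined Grundy value = 0 ⊕ 1 ⊕ 1 = 0.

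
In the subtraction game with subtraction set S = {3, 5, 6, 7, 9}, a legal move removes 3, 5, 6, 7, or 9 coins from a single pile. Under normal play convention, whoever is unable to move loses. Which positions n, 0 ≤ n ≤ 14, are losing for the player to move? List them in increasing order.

n :  0  1  2  3  4  5  6  7  8  9 10 11 12 13 14
G :  0  0  0  1  1  1  2  2  2  3  3  3  0  0  0
P-positions are exactly the n with G(n) = 0.

0, 1, 2, 12, 13, 14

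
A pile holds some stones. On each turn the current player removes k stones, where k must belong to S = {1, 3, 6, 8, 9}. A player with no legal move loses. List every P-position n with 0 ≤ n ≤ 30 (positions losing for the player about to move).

G(0) = 0
G(1) = mex{0} = 1
G(2) = mex{1} = 0
G(3) = mex{0,0} = 1
G(4) = mex{1,1} = 0
G(5) = mex{0,0} = 1
G(6) = mex{1,1,0} = 2
G(7) = mex{2,0,1} = 3
G(8) = mex{3,1,0,0} = 2
G(9) = mex{2,2,1,1,0} = 3
G(10) = mex{3,3,0,0,1} = 2
G(11) = mex{2,2,1,1,0} = 3
G(12) = mex{3,3,2,0,1} = 4
G(13) = mex{4,2,3,1,0} = 5
G(14) = mex{5,3,2,2,1} = 0
G(15) = mex{0,4,3,3,2} = 1
G(16) = mex{1,5,2,2,3} = 0
G(17) = mex{0,0,3,3,2} = 1
G(18) = mex{1,1,4,2,3} = 0
G(19) = mex{0,0,5,3,2} = 1
G(20) = mex{1,1,0,4,3} = 2
G(21) = mex{2,0,1,5,4} = 3
G(22) = mex{3,1,0,0,5} = 2
G(23) = mex{2,2,1,1,0} = 3
G(24) = mex{3,3,0,0,1} = 2
G(25) = mex{2,2,1,1,0} = 3
G(26) = mex{3,3,2,0,1} = 4
G(27) = mex{4,2,3,1,0} = 5
G(28) = mex{5,3,2,2,1} = 0
G(29) = mex{0,4,3,3,2} = 1
G(30) = mex{1,5,2,2,3} = 0
P-positions are exactly the n with G(n) = 0.

0, 2, 4, 14, 16, 18, 28, 30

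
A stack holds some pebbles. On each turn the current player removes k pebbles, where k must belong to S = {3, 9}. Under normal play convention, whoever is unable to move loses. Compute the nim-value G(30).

0

n :  0  1  2  3  4  5  6  7  8  9 10 11 12 13 14 15 16 17 18 19 20 21 22 23 24 25 26 27 28 29 30
G :  0  0  0  1  1  1  0  0  0  1  1  1  0  0  0  1  1  1  0  0  0  1  1  1  0  0  0  1  1  1  0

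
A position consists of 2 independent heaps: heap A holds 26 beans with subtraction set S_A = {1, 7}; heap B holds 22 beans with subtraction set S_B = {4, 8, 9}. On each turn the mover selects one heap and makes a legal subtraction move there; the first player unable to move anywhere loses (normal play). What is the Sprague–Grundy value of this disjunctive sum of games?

2

Heap A, S = {1, 7}:
n :  0  1  2  3  4  5  6  7  8  9 10 11 12 13 14 15 16 17 18 19 20 21 22 23 24 25 26
G :  0  1  0  1  0  1  0  1  0  1  0  1  0  1  0  1  0  1  0  1  0  1  0  1  0  1  0
G_A(26) = 0.
Heap B, S = {4, 8, 9}:
n :  0  1  2  3  4  5  6  7  8  9 10 11 12 13 14 15 16 17 18 19 20 21 22
G :  0  0  0  0  1  1  1  1  2  2  2  2  3  0  0  0  0  1  1  1  1  2  2
G_B(22) = 2.
Combined Grundy value = 0 ⊕ 2 = 2.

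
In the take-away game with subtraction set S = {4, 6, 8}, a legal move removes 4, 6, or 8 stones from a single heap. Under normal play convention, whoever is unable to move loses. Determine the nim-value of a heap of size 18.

1

G(0) = 0
G(1) = mex{} = 0
G(2) = mex{} = 0
G(3) = mex{} = 0
G(4) = mex{0} = 1
G(5) = mex{0} = 1
G(6) = mex{0,0} = 1
G(7) = mex{0,0} = 1
G(8) = mex{1,0,0} = 2
G(9) = mex{1,0,0} = 2
G(10) = mex{1,1,0} = 2
G(11) = mex{1,1,0} = 2
G(12) = mex{2,1,1} = 0
G(13) = mex{2,1,1} = 0
G(14) = mex{2,2,1} = 0
G(15) = mex{2,2,1} = 0
G(16) = mex{0,2,2} = 1
G(17) = mex{0,2,2} = 1
G(18) = mex{0,0,2} = 1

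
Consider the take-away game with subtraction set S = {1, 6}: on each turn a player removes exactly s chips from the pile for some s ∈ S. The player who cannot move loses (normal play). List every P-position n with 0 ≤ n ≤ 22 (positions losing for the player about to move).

n :  0  1  2  3  4  5  6  7  8  9 10 11 12 13 14 15 16 17 18 19 20 21 22
G :  0  1  0  1  0  1  2  0  1  0  1  0  1  2  0  1  0  1  0  1  2  0  1
P-positions are exactly the n with G(n) = 0.

0, 2, 4, 7, 9, 11, 14, 16, 18, 21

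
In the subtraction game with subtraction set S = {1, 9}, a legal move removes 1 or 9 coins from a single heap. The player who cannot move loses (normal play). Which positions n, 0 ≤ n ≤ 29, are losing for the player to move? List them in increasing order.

G(0) = 0
G(1) = mex{0} = 1
G(2) = mex{1} = 0
G(3) = mex{0} = 1
G(4) = mex{1} = 0
G(5) = mex{0} = 1
G(6) = mex{1} = 0
G(7) = mex{0} = 1
G(8) = mex{1} = 0
G(9) = mex{0,0} = 1
G(10) = mex{1,1} = 0
G(11) = mex{0,0} = 1
G(12) = mex{1,1} = 0
G(13) = mex{0,0} = 1
G(14) = mex{1,1} = 0
G(15) = mex{0,0} = 1
G(16) = mex{1,1} = 0
G(17) = mex{0,0} = 1
G(18) = mex{1,1} = 0
G(19) = mex{0,0} = 1
G(20) = mex{1,1} = 0
G(21) = mex{0,0} = 1
G(22) = mex{1,1} = 0
G(23) = mex{0,0} = 1
G(24) = mex{1,1} = 0
G(25) = mex{0,0} = 1
G(26) = mex{1,1} = 0
G(27) = mex{0,0} = 1
G(28) = mex{1,1} = 0
G(29) = mex{0,0} = 1
P-positions are exactly the n with G(n) = 0.

0, 2, 4, 6, 8, 10, 12, 14, 16, 18, 20, 22, 24, 26, 28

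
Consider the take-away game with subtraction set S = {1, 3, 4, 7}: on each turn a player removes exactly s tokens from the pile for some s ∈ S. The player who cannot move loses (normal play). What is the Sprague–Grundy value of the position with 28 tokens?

G(0) = 0
G(1) = mex{0} = 1
G(2) = mex{1} = 0
G(3) = mex{0,0} = 1
G(4) = mex{1,1,0} = 2
G(5) = mex{2,0,1} = 3
G(6) = mex{3,1,0} = 2
G(7) = mex{2,2,1,0} = 3
G(8) = mex{3,3,2,1} = 0
G(9) = mex{0,2,3,0} = 1
G(10) = mex{1,3,2,1} = 0
G(11) = mex{0,0,3,2} = 1
G(12) = mex{1,1,0,3} = 2
G(13) = mex{2,0,1,2} = 3
G(14) = mex{3,1,0,3} = 2
G(15) = mex{2,2,1,0} = 3
G(16) = mex{3,3,2,1} = 0
G(17) = mex{0,2,3,0} = 1
G(18) = mex{1,3,2,1} = 0
G(19) = mex{0,0,3,2} = 1
G(20) = mex{1,1,0,3} = 2
G(21) = mex{2,0,1,2} = 3
G(22) = mex{3,1,0,3} = 2
G(23) = mex{2,2,1,0} = 3
G(24) = mex{3,3,2,1} = 0
G(25) = mex{0,2,3,0} = 1
G(26) = mex{1,3,2,1} = 0
G(27) = mex{0,0,3,2} = 1
G(28) = mex{1,1,0,3} = 2

2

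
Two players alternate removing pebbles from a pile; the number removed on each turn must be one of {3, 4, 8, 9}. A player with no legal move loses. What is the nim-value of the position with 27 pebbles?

n :  0  1  2  3  4  5  6  7  8  9 10 11 12 13 14 15 16 17 18 19 20 21 22 23 24 25 26 27
G :  0  0  0  1  1  1  2  0  2  3  1  3  0  0  0  1  1  1  2  0  2  3  1  3  0  0  0  1

1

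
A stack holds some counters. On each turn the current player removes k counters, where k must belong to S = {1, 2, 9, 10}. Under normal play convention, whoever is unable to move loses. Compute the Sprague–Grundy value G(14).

0

n :  0  1  2  3  4  5  6  7  8  9 10 11 12 13 14
G :  0  1  2  0  1  2  0  1  2  3  4  0  1  2  0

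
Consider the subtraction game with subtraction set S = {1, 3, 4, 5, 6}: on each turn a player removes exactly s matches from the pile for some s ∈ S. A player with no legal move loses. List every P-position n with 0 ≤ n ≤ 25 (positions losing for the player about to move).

0, 2, 9, 11, 18, 20

n :  0  1  2  3  4  5  6  7  8  9 10 11 12 13 14 15 16 17 18 19 20 21 22 23 24 25
G :  0  1  0  1  2  3  2  3  4  0  1  0  1  2  3  2  3  4  0  1  0  1  2  3  2  3
P-positions are exactly the n with G(n) = 0.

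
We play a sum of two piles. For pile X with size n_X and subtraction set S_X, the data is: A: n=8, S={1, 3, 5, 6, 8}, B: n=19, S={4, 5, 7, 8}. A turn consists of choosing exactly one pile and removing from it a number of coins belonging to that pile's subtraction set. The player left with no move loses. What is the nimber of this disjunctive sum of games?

3

Pile A, S = {1, 3, 5, 6, 8}:
n : 0 1 2 3 4 5 6 7 8
G : 0 1 0 1 0 1 2 3 2
G_A(8) = 2.
Pile B, S = {4, 5, 7, 8}:
n :  0  1  2  3  4  5  6  7  8  9 10 11 12 13 14 15 16 17 18 19
G :  0  0  0  0  1  1  1  1  2  2  2  2  0  0  0  0  1  1  1  1
G_B(19) = 1.
Combined Grundy value = 2 ⊕ 1 = 3.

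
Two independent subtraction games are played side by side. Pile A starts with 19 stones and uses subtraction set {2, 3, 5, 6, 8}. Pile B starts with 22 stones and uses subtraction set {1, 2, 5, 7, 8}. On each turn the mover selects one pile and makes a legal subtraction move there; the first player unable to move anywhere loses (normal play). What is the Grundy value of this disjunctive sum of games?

5

Pile A, S = {2, 3, 5, 6, 8}:
G(0) = 0
G(1) = mex{} = 0
G(2) = mex{0} = 1
G(3) = mex{0,0} = 1
G(4) = mex{1,0} = 2
G(5) = mex{1,1,0} = 2
G(6) = mex{2,1,0,0} = 3
G(7) = mex{2,2,1,0} = 3
G(8) = mex{3,2,1,1,0} = 4
G(9) = mex{3,3,2,1,0} = 4
G(10) = mex{4,3,2,2,1} = 0
G(11) = mex{4,4,3,2,1} = 0
G(12) = mex{0,4,3,3,2} = 1
G(13) = mex{0,0,4,3,2} = 1
G(14) = mex{1,0,4,4,3} = 2
G(15) = mex{1,1,0,4,3} = 2
G(16) = mex{2,1,0,0,4} = 3
G(17) = mex{2,2,1,0,4} = 3
G(18) = mex{3,2,1,1,0} = 4
G(19) = mex{3,3,2,1,0} = 4
G_A(19) = 4.
Pile B, S = {1, 2, 5, 7, 8}:
G(0) = 0
G(1) = mex{0} = 1
G(2) = mex{1,0} = 2
G(3) = mex{2,1} = 0
G(4) = mex{0,2} = 1
G(5) = mex{1,0,0} = 2
G(6) = mex{2,1,1} = 0
G(7) = mex{0,2,2,0} = 1
G(8) = mex{1,0,0,1,0} = 2
G(9) = mex{2,1,1,2,1} = 0
G(10) = mex{0,2,2,0,2} = 1
G(11) = mex{1,0,0,1,0} = 2
G(12) = mex{2,1,1,2,1} = 0
G(13) = mex{0,2,2,0,2} = 1
G(14) = mex{1,0,0,1,0} = 2
G(15) = mex{2,1,1,2,1} = 0
G(16) = mex{0,2,2,0,2} = 1
G(17) = mex{1,0,0,1,0} = 2
G(18) = mex{2,1,1,2,1} = 0
G(19) = mex{0,2,2,0,2} = 1
G(20) = mex{1,0,0,1,0} = 2
G(21) = mex{2,1,1,2,1} = 0
G(22) = mex{0,2,2,0,2} = 1
G_B(22) = 1.
Combined Grundy value = 4 ⊕ 1 = 5.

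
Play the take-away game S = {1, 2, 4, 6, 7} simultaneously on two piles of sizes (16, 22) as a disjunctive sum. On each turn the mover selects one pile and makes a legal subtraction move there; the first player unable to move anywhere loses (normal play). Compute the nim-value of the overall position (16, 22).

3

All piles use S = {1, 2, 4, 6, 7}:
G(0) = 0
G(1) = mex{0} = 1
G(2) = mex{1,0} = 2
G(3) = mex{2,1} = 0
G(4) = mex{0,2,0} = 1
G(5) = mex{1,0,1} = 2
G(6) = mex{2,1,2,0} = 3
G(7) = mex{3,2,0,1,0} = 4
G(8) = mex{4,3,1,2,1} = 0
G(9) = mex{0,4,2,0,2} = 1
G(10) = mex{1,0,3,1,0} = 2
G(11) = mex{2,1,4,2,1} = 0
G(12) = mex{0,2,0,3,2} = 1
G(13) = mex{1,0,1,4,3} = 2
G(14) = mex{2,1,2,0,4} = 3
G(15) = mex{3,2,0,1,0} = 4
G(16) = mex{4,3,1,2,1} = 0
G(17) = mex{0,4,2,0,2} = 1
G(18) = mex{1,0,3,1,0} = 2
G(19) = mex{2,1,4,2,1} = 0
G(20) = mex{0,2,0,3,2} = 1
G(21) = mex{1,0,1,4,3} = 2
G(22) = mex{2,1,2,0,4} = 3
Pile A: G(16) = 0.
Pile B: G(22) = 3.
Combined Grundy value = 0 ⊕ 3 = 3.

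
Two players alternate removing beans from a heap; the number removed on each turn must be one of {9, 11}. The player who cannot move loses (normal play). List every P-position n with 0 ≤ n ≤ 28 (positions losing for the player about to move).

n :  0  1  2  3  4  5  6  7  8  9 10 11 12 13 14 15 16 17 18 19 20 21 22 23 24 25 26 27 28
G :  0  0  0  0  0  0  0  0  0  1  1  1  1  1  1  1  1  1  2  2  0  0  0  0  0  0  0  0  0
P-positions are exactly the n with G(n) = 0.

0, 1, 2, 3, 4, 5, 6, 7, 8, 20, 21, 22, 23, 24, 25, 26, 27, 28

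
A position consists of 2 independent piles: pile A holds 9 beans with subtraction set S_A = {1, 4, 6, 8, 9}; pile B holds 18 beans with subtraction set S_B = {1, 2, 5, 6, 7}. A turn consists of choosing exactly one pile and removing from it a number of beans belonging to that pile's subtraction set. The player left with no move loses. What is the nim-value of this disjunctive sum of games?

Pile A, S = {1, 4, 6, 8, 9}:
G(0) = 0
G(1) = mex{0} = 1
G(2) = mex{1} = 0
G(3) = mex{0} = 1
G(4) = mex{1,0} = 2
G(5) = mex{2,1} = 0
G(6) = mex{0,0,0} = 1
G(7) = mex{1,1,1} = 0
G(8) = mex{0,2,0,0} = 1
G(9) = mex{1,0,1,1,0} = 2
G_A(9) = 2.
Pile B, S = {1, 2, 5, 6, 7}:
n :  0  1  2  3  4  5  6  7  8  9 10 11 12 13 14 15 16 17 18
G :  0  1  2  0  1  2  3  4  5  3  4  0  1  2  0  1  2  3  4
G_B(18) = 4.
Combined Grundy value = 2 ⊕ 4 = 6.

6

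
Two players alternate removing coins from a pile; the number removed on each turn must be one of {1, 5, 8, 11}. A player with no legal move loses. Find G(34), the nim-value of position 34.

0

G(0) = 0
G(1) = mex{0} = 1
G(2) = mex{1} = 0
G(3) = mex{0} = 1
G(4) = mex{1} = 0
G(5) = mex{0,0} = 1
G(6) = mex{1,1} = 0
G(7) = mex{0,0} = 1
G(8) = mex{1,1,0} = 2
G(9) = mex{2,0,1} = 3
G(10) = mex{3,1,0} = 2
G(11) = mex{2,0,1,0} = 3
G(12) = mex{3,1,0,1} = 2
G(13) = mex{2,2,1,0} = 3
G(14) = mex{3,3,0,1} = 2
G(15) = mex{2,2,1,0} = 3
G(16) = mex{3,3,2,1} = 0
G(17) = mex{0,2,3,0} = 1
G(18) = mex{1,3,2,1} = 0
G(19) = mex{0,2,3,2} = 1
G(20) = mex{1,3,2,3} = 0
G(21) = mex{0,0,3,2} = 1
G(22) = mex{1,1,2,3} = 0
G(23) = mex{0,0,3,2} = 1
G(24) = mex{1,1,0,3} = 2
G(25) = mex{2,0,1,2} = 3
G(26) = mex{3,1,0,3} = 2
G(27) = mex{2,0,1,0} = 3
G(28) = mex{3,1,0,1} = 2
G(29) = mex{2,2,1,0} = 3
G(30) = mex{3,3,0,1} = 2
G(31) = mex{2,2,1,0} = 3
G(32) = mex{3,3,2,1} = 0
G(33) = mex{0,2,3,0} = 1
G(34) = mex{1,3,2,1} = 0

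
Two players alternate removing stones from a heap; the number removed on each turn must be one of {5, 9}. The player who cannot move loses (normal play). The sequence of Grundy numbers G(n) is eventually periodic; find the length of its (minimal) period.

14

n :  0  1  2  3  4  5  6  7  8  9 10 11 12 13 14 15 16 17 18 19 20 21 22 23 24 25 26 27 28 29
G :  0  0  0  0  0  1  1  1  1  1  2  2  2  2  0  0  0  0  0  1  1  1  1  1  2  2  2  2  0  0
G(n+14) = G(n) holds for n = 0,…,8 (a full window of length max(S) = 9), so the sequence is purely periodic with period 14.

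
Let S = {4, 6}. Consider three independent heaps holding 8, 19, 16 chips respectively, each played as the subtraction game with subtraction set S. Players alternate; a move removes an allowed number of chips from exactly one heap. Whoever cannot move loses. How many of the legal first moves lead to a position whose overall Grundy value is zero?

2

All heaps use S = {4, 6}:
G(0) = 0
G(1) = mex{} = 0
G(2) = mex{} = 0
G(3) = mex{} = 0
G(4) = mex{0} = 1
G(5) = mex{0} = 1
G(6) = mex{0,0} = 1
G(7) = mex{0,0} = 1
G(8) = mex{1,0} = 2
G(9) = mex{1,0} = 2
G(10) = mex{1,1} = 0
G(11) = mex{1,1} = 0
G(12) = mex{2,1} = 0
G(13) = mex{2,1} = 0
G(14) = mex{0,2} = 1
G(15) = mex{0,2} = 1
G(16) = mex{0,0} = 1
G(17) = mex{0,0} = 1
G(18) = mex{1,0} = 2
G(19) = mex{1,0} = 2
Heap A: G(8) = 2.
Heap B: G(19) = 2.
Heap C: G(16) = 1.
Combined Grundy value = 2 ⊕ 2 ⊕ 1 = 1.
A winning move leaves total XOR = 0, i.e. changes one component's Grundy value g to g ⊕ X where X is the current total.
Heap A: need g' = 2⊕1 = 3. Options: 8−4→G=1, 8−6→G=0. Hits: 0.
Heap B: need g' = 2⊕1 = 3. Options: 19−4→G=1, 19−6→G=0. Hits: 0.
Heap C: need g' = 1⊕1 = 0. Options: 16−4→G=0, 16−6→G=0. Hits: 2.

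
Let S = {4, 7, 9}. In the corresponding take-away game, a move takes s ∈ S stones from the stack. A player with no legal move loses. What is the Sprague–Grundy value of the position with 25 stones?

n :  0  1  2  3  4  5  6  7  8  9 10 11 12 13 14 15 16 17 18 19 20 21 22 23 24 25
G :  0  0  0  0  1  1  1  1  2  2  2  2  3  0  0  0  0  1  1  1  1  2  2  2  2  3

3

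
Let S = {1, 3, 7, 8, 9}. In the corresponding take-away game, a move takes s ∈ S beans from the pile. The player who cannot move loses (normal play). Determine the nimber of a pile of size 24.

G(0) = 0
G(1) = mex{0} = 1
G(2) = mex{1} = 0
G(3) = mex{0,0} = 1
G(4) = mex{1,1} = 0
G(5) = mex{0,0} = 1
G(6) = mex{1,1} = 0
G(7) = mex{0,0,0} = 1
G(8) = mex{1,1,1,0} = 2
G(9) = mex{2,0,0,1,0} = 3
G(10) = mex{3,1,1,0,1} = 2
G(11) = mex{2,2,0,1,0} = 3
G(12) = mex{3,3,1,0,1} = 2
G(13) = mex{2,2,0,1,0} = 3
G(14) = mex{3,3,1,0,1} = 2
G(15) = mex{2,2,2,1,0} = 3
G(16) = mex{3,3,3,2,1} = 0
G(17) = mex{0,2,2,3,2} = 1
G(18) = mex{1,3,3,2,3} = 0
G(19) = mex{0,0,2,3,2} = 1
G(20) = mex{1,1,3,2,3} = 0
G(21) = mex{0,0,2,3,2} = 1
G(22) = mex{1,1,3,2,3} = 0
G(23) = mex{0,0,0,3,2} = 1
G(24) = mex{1,1,1,0,3} = 2

2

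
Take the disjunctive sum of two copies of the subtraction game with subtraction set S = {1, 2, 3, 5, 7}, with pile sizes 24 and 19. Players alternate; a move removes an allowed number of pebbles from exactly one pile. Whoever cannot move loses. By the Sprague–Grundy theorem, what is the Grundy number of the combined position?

All piles use S = {1, 2, 3, 5, 7}:
n :  0  1  2  3  4  5  6  7  8  9 10 11 12 13 14 15 16 17 18 19 20 21 22 23 24
G :  0  1  2  3  0  1  2  3  0  1  2  3  0  1  2  3  0  1  2  3  0  1  2  3  0
Pile A: G(24) = 0.
Pile B: G(19) = 3.
Combined Grundy value = 0 ⊕ 3 = 3.

3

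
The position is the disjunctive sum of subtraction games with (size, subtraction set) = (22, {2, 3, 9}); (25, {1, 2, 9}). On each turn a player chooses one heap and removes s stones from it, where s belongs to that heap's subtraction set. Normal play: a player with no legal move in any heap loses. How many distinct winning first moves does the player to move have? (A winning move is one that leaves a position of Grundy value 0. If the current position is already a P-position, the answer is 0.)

Heap A, S = {2, 3, 9}:
G(0) = 0
G(1) = mex{} = 0
G(2) = mex{0} = 1
G(3) = mex{0,0} = 1
G(4) = mex{1,0} = 2
G(5) = mex{1,1} = 0
G(6) = mex{2,1} = 0
G(7) = mex{0,2} = 1
G(8) = mex{0,0} = 1
G(9) = mex{1,0,0} = 2
G(10) = mex{1,1,0} = 2
G(11) = mex{2,1,1} = 0
G(12) = mex{2,2,1} = 0
G(13) = mex{0,2,2} = 1
G(14) = mex{0,0,0} = 1
G(15) = mex{1,0,0} = 2
G(16) = mex{1,1,1} = 0
G(17) = mex{2,1,1} = 0
G(18) = mex{0,2,2} = 1
G(19) = mex{0,0,2} = 1
G(20) = mex{1,0,0} = 2
G(21) = mex{1,1,0} = 2
G(22) = mex{2,1,1} = 0
G_A(22) = 0.
Heap B, S = {1, 2, 9}:
n :  0  1  2  3  4  5  6  7  8  9 10 11 12 13 14 15 16 17 18 19 20 21 22 23 24 25
G :  0  1  2  0  1  2  0  1  2  3  0  1  2  0  1  2  0  1  2  3  0  1  2  0  1  2
G_B(25) = 2.
Combined Grundy value = 0 ⊕ 2 = 2.
A winning move leaves total XOR = 0, i.e. changes one component's Grundy value g to g ⊕ X where X is the current total.
Heap A: need g' = 0⊕2 = 2. Options: 22−2→G=2, 22−3→G=1, 22−9→G=1. Hits: 1.
Heap B: need g' = 2⊕2 = 0. Options: 25−1→G=1, 25−2→G=0, 25−9→G=0. Hits: 2.

3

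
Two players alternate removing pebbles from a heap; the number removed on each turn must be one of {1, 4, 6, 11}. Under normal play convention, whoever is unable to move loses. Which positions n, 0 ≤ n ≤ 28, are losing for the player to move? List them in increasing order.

0, 2, 5, 7, 10, 12, 15, 17, 20, 22, 25, 27

G(0) = 0
G(1) = mex{0} = 1
G(2) = mex{1} = 0
G(3) = mex{0} = 1
G(4) = mex{1,0} = 2
G(5) = mex{2,1} = 0
G(6) = mex{0,0,0} = 1
G(7) = mex{1,1,1} = 0
G(8) = mex{0,2,0} = 1
G(9) = mex{1,0,1} = 2
G(10) = mex{2,1,2} = 0
G(11) = mex{0,0,0,0} = 1
G(12) = mex{1,1,1,1} = 0
G(13) = mex{0,2,0,0} = 1
G(14) = mex{1,0,1,1} = 2
G(15) = mex{2,1,2,2} = 0
G(16) = mex{0,0,0,0} = 1
G(17) = mex{1,1,1,1} = 0
G(18) = mex{0,2,0,0} = 1
G(19) = mex{1,0,1,1} = 2
G(20) = mex{2,1,2,2} = 0
G(21) = mex{0,0,0,0} = 1
G(22) = mex{1,1,1,1} = 0
G(23) = mex{0,2,0,0} = 1
G(24) = mex{1,0,1,1} = 2
G(25) = mex{2,1,2,2} = 0
G(26) = mex{0,0,0,0} = 1
G(27) = mex{1,1,1,1} = 0
G(28) = mex{0,2,0,0} = 1
P-positions are exactly the n with G(n) = 0.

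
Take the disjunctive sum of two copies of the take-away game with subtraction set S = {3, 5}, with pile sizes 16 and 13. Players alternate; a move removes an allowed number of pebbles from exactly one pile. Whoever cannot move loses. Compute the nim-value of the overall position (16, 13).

All piles use S = {3, 5}:
G(0) = 0
G(1) = mex{} = 0
G(2) = mex{} = 0
G(3) = mex{0} = 1
G(4) = mex{0} = 1
G(5) = mex{0,0} = 1
G(6) = mex{1,0} = 2
G(7) = mex{1,0} = 2
G(8) = mex{1,1} = 0
G(9) = mex{2,1} = 0
G(10) = mex{2,1} = 0
G(11) = mex{0,2} = 1
G(12) = mex{0,2} = 1
G(13) = mex{0,0} = 1
G(14) = mex{1,0} = 2
G(15) = mex{1,0} = 2
G(16) = mex{1,1} = 0
Pile A: G(16) = 0.
Pile B: G(13) = 1.
Combined Grundy value = 0 ⊕ 1 = 1.

1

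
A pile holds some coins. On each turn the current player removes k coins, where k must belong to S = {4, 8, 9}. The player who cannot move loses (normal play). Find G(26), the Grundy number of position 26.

0

G(0) = 0
G(1) = mex{} = 0
G(2) = mex{} = 0
G(3) = mex{} = 0
G(4) = mex{0} = 1
G(5) = mex{0} = 1
G(6) = mex{0} = 1
G(7) = mex{0} = 1
G(8) = mex{1,0} = 2
G(9) = mex{1,0,0} = 2
G(10) = mex{1,0,0} = 2
G(11) = mex{1,0,0} = 2
G(12) = mex{2,1,0} = 3
G(13) = mex{2,1,1} = 0
G(14) = mex{2,1,1} = 0
G(15) = mex{2,1,1} = 0
G(16) = mex{3,2,1} = 0
G(17) = mex{0,2,2} = 1
G(18) = mex{0,2,2} = 1
G(19) = mex{0,2,2} = 1
G(20) = mex{0,3,2} = 1
G(21) = mex{1,0,3} = 2
G(22) = mex{1,0,0} = 2
G(23) = mex{1,0,0} = 2
G(24) = mex{1,0,0} = 2
G(25) = mex{2,1,0} = 3
G(26) = mex{2,1,1} = 0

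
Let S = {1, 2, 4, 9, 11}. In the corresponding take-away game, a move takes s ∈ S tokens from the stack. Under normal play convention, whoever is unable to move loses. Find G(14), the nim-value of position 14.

1

n :  0  1  2  3  4  5  6  7  8  9 10 11 12 13 14
G :  0  1  2  0  1  2  0  1  2  3  4  5  3  0  1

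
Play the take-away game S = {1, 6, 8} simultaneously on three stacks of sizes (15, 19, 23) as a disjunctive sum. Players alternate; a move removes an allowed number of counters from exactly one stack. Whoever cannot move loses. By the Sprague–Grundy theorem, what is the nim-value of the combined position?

0

All stacks use S = {1, 6, 8}:
n :  0  1  2  3  4  5  6  7  8  9 10 11 12 13 14 15 16 17 18 19 20 21 22 23
G :  0  1  0  1  0  1  2  0  1  0  1  0  1  2  0  1  0  1  0  1  2  0  1  0
Stack A: G(15) = 1.
Stack B: G(19) = 1.
Stack C: G(23) = 0.
Combined Grundy value = 1 ⊕ 1 ⊕ 0 = 0.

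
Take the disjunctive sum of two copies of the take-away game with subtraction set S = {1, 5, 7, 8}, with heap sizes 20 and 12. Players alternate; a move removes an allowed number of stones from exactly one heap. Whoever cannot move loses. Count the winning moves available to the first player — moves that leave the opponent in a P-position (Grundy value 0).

3

All heaps use S = {1, 5, 7, 8}:
n :  0  1  2  3  4  5  6  7  8  9 10 11 12 13 14 15 16 17 18 19 20
G :  0  1  0  1  0  1  0  1  2  3  2  3  2  3  2  0  1  0  1  0  1
Heap A: G(20) = 1.
Heap B: G(12) = 2.
Combined Grundy value = 1 ⊕ 2 = 3.
A winning move leaves total XOR = 0, i.e. changes one component's Grundy value g to g ⊕ X where X is the current total.
Heap A: need g' = 1⊕3 = 2. Options: 20−1→G=0, 20−5→G=0, 20−7→G=3, 20−8→G=2. Hits: 1.
Heap B: need g' = 2⊕3 = 1. Options: 12−1→G=3, 12−5→G=1, 12−7→G=1, 12−8→G=0. Hits: 2.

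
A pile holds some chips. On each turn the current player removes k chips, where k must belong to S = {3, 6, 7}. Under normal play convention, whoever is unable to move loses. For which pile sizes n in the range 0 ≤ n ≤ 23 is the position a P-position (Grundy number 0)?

0, 1, 2, 10, 11, 12, 20, 21, 22

n :  0  1  2  3  4  5  6  7  8  9 10 11 12 13 14 15 16 17 18 19 20 21 22 23
G :  0  0  0  1  1  1  2  2  2  3  0  0  0  1  1  1  2  2  2  3  0  0  0  1
P-positions are exactly the n with G(n) = 0.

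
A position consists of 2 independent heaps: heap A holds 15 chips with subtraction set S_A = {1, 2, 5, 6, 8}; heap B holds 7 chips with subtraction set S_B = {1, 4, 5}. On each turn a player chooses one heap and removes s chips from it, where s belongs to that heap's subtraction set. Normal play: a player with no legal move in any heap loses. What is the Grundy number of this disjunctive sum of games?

Heap A, S = {1, 2, 5, 6, 8}:
G(0) = 0
G(1) = mex{0} = 1
G(2) = mex{1,0} = 2
G(3) = mex{2,1} = 0
G(4) = mex{0,2} = 1
G(5) = mex{1,0,0} = 2
G(6) = mex{2,1,1,0} = 3
G(7) = mex{3,2,2,1} = 0
G(8) = mex{0,3,0,2,0} = 1
G(9) = mex{1,0,1,0,1} = 2
G(10) = mex{2,1,2,1,2} = 0
G(11) = mex{0,2,3,2,0} = 1
G(12) = mex{1,0,0,3,1} = 2
G(13) = mex{2,1,1,0,2} = 3
G(14) = mex{3,2,2,1,3} = 0
G(15) = mex{0,3,0,2,0} = 1
G_A(15) = 1.
Heap B, S = {1, 4, 5}:
G(0) = 0
G(1) = mex{0} = 1
G(2) = mex{1} = 0
G(3) = mex{0} = 1
G(4) = mex{1,0} = 2
G(5) = mex{2,1,0} = 3
G(6) = mex{3,0,1} = 2
G(7) = mex{2,1,0} = 3
G_B(7) = 3.
Combined Grundy value = 1 ⊕ 3 = 2.

2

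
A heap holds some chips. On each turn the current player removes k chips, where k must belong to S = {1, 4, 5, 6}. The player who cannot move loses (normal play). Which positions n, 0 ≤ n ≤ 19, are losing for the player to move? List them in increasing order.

0, 2, 9, 11, 18

G(0) = 0
G(1) = mex{0} = 1
G(2) = mex{1} = 0
G(3) = mex{0} = 1
G(4) = mex{1,0} = 2
G(5) = mex{2,1,0} = 3
G(6) = mex{3,0,1,0} = 2
G(7) = mex{2,1,0,1} = 3
G(8) = mex{3,2,1,0} = 4
G(9) = mex{4,3,2,1} = 0
G(10) = mex{0,2,3,2} = 1
G(11) = mex{1,3,2,3} = 0
G(12) = mex{0,4,3,2} = 1
G(13) = mex{1,0,4,3} = 2
G(14) = mex{2,1,0,4} = 3
G(15) = mex{3,0,1,0} = 2
G(16) = mex{2,1,0,1} = 3
G(17) = mex{3,2,1,0} = 4
G(18) = mex{4,3,2,1} = 0
G(19) = mex{0,2,3,2} = 1
P-positions are exactly the n with G(n) = 0.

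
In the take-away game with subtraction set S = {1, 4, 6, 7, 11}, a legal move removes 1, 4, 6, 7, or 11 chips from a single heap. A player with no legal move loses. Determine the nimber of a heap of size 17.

2

G(0) = 0
G(1) = mex{0} = 1
G(2) = mex{1} = 0
G(3) = mex{0} = 1
G(4) = mex{1,0} = 2
G(5) = mex{2,1} = 0
G(6) = mex{0,0,0} = 1
G(7) = mex{1,1,1,0} = 2
G(8) = mex{2,2,0,1} = 3
G(9) = mex{3,0,1,0} = 2
G(10) = mex{2,1,2,1} = 0
G(11) = mex{0,2,0,2,0} = 1
G(12) = mex{1,3,1,0,1} = 2
G(13) = mex{2,2,2,1,0} = 3
G(14) = mex{3,0,3,2,1} = 4
G(15) = mex{4,1,2,3,2} = 0
G(16) = mex{0,2,0,2,0} = 1
G(17) = mex{1,3,1,0,1} = 2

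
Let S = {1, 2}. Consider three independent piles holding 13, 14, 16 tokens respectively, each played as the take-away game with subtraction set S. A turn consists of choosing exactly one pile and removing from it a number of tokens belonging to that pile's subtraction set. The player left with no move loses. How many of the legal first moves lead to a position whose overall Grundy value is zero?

1

All piles use S = {1, 2}:
G(0) = 0
G(1) = mex{0} = 1
G(2) = mex{1,0} = 2
G(3) = mex{2,1} = 0
G(4) = mex{0,2} = 1
G(5) = mex{1,0} = 2
G(6) = mex{2,1} = 0
G(7) = mex{0,2} = 1
G(8) = mex{1,0} = 2
G(9) = mex{2,1} = 0
G(10) = mex{0,2} = 1
G(11) = mex{1,0} = 2
G(12) = mex{2,1} = 0
G(13) = mex{0,2} = 1
G(14) = mex{1,0} = 2
G(15) = mex{2,1} = 0
G(16) = mex{0,2} = 1
Pile A: G(13) = 1.
Pile B: G(14) = 2.
Pile C: G(16) = 1.
Combined Grundy value = 1 ⊕ 2 ⊕ 1 = 2.
A winning move leaves total XOR = 0, i.e. changes one component's Grundy value g to g ⊕ X where X is the current total.
Pile A: need g' = 1⊕2 = 3. Options: 13−1→G=0, 13−2→G=2. Hits: 0.
Pile B: need g' = 2⊕2 = 0. Options: 14−1→G=1, 14−2→G=0. Hits: 1.
Pile C: need g' = 1⊕2 = 3. Options: 16−1→G=0, 16−2→G=2. Hits: 0.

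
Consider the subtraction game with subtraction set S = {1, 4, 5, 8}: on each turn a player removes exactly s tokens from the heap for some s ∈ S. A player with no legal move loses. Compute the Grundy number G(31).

2

G(0) = 0
G(1) = mex{0} = 1
G(2) = mex{1} = 0
G(3) = mex{0} = 1
G(4) = mex{1,0} = 2
G(5) = mex{2,1,0} = 3
G(6) = mex{3,0,1} = 2
G(7) = mex{2,1,0} = 3
G(8) = mex{3,2,1,0} = 4
G(9) = mex{4,3,2,1} = 0
G(10) = mex{0,2,3,0} = 1
G(11) = mex{1,3,2,1} = 0
G(12) = mex{0,4,3,2} = 1
G(13) = mex{1,0,4,3} = 2
G(14) = mex{2,1,0,2} = 3
G(15) = mex{3,0,1,3} = 2
G(16) = mex{2,1,0,4} = 3
G(17) = mex{3,2,1,0} = 4
G(18) = mex{4,3,2,1} = 0
G(19) = mex{0,2,3,0} = 1
G(20) = mex{1,3,2,1} = 0
G(21) = mex{0,4,3,2} = 1
G(22) = mex{1,0,4,3} = 2
G(23) = mex{2,1,0,2} = 3
G(24) = mex{3,0,1,3} = 2
G(25) = mex{2,1,0,4} = 3
G(26) = mex{3,2,1,0} = 4
G(27) = mex{4,3,2,1} = 0
G(28) = mex{0,2,3,0} = 1
G(29) = mex{1,3,2,1} = 0
G(30) = mex{0,4,3,2} = 1
G(31) = mex{1,0,4,3} = 2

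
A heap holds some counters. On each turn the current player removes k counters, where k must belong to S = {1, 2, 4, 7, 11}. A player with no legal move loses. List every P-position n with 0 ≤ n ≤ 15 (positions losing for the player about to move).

0, 3, 6, 9, 12, 15

n :  0  1  2  3  4  5  6  7  8  9 10 11 12 13 14 15
G :  0  1  2  0  1  2  0  1  2  0  1  2  0  1  2  0
P-positions are exactly the n with G(n) = 0.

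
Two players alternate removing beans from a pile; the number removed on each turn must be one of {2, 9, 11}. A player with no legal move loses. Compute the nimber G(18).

n :  0  1  2  3  4  5  6  7  8  9 10 11 12 13 14 15 16 17 18
G :  0  0  1  1  0  0  1  1  0  2  1  3  2  2  3  3  2  2  0

0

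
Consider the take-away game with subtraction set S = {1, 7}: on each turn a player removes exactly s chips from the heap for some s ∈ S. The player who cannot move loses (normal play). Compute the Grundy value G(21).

1

G(0) = 0
G(1) = mex{0} = 1
G(2) = mex{1} = 0
G(3) = mex{0} = 1
G(4) = mex{1} = 0
G(5) = mex{0} = 1
G(6) = mex{1} = 0
G(7) = mex{0,0} = 1
G(8) = mex{1,1} = 0
G(9) = mex{0,0} = 1
G(10) = mex{1,1} = 0
G(11) = mex{0,0} = 1
G(12) = mex{1,1} = 0
G(13) = mex{0,0} = 1
G(14) = mex{1,1} = 0
G(15) = mex{0,0} = 1
G(16) = mex{1,1} = 0
G(17) = mex{0,0} = 1
G(18) = mex{1,1} = 0
G(19) = mex{0,0} = 1
G(20) = mex{1,1} = 0
G(21) = mex{0,0} = 1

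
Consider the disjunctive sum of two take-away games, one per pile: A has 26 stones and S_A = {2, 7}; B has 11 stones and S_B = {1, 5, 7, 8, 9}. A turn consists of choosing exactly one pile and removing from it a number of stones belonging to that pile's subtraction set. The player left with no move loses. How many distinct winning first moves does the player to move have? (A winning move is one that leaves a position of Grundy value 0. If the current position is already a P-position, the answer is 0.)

1

Pile A, S = {2, 7}:
G(0) = 0
G(1) = mex{} = 0
G(2) = mex{0} = 1
G(3) = mex{0} = 1
G(4) = mex{1} = 0
G(5) = mex{1} = 0
G(6) = mex{0} = 1
G(7) = mex{0,0} = 1
G(8) = mex{1,0} = 2
G(9) = mex{1,1} = 0
G(10) = mex{2,1} = 0
G(11) = mex{0,0} = 1
G(12) = mex{0,0} = 1
G(13) = mex{1,1} = 0
G(14) = mex{1,1} = 0
G(15) = mex{0,2} = 1
G(16) = mex{0,0} = 1
G(17) = mex{1,0} = 2
G(18) = mex{1,1} = 0
G(19) = mex{2,1} = 0
G(20) = mex{0,0} = 1
G(21) = mex{0,0} = 1
G(22) = mex{1,1} = 0
G(23) = mex{1,1} = 0
G(24) = mex{0,2} = 1
G(25) = mex{0,0} = 1
G(26) = mex{1,0} = 2
G_A(26) = 2.
Pile B, S = {1, 5, 7, 8, 9}:
n :  0  1  2  3  4  5  6  7  8  9 10 11
G :  0  1  0  1  0  1  0  1  2  3  2  3
G_B(11) = 3.
Combined Grundy value = 2 ⊕ 3 = 1.
A winning move leaves total XOR = 0, i.e. changes one component's Grundy value g to g ⊕ X where X is the current total.
Pile A: need g' = 2⊕1 = 3. Options: 26−2→G=1, 26−7→G=0. Hits: 0.
Pile B: need g' = 3⊕1 = 2. Options: 11−1→G=2, 11−5→G=0, 11−7→G=0, 11−8→G=1, 11−9→G=0. Hits: 1.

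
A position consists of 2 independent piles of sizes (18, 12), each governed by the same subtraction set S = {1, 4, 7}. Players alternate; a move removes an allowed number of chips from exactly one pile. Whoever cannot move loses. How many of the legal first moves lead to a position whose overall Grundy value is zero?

2

All piles use S = {1, 4, 7}:
n :  0  1  2  3  4  5  6  7  8  9 10 11 12 13 14 15 16 17 18
G :  0  1  0  1  2  0  1  2  0  1  0  1  2  0  1  2  0  1  0
Pile A: G(18) = 0.
Pile B: G(12) = 2.
Combined Grundy value = 0 ⊕ 2 = 2.
A winning move leaves total XOR = 0, i.e. changes one component's Grundy value g to g ⊕ X where X is the current total.
Pile A: need g' = 0⊕2 = 2. Options: 18−1→G=1, 18−4→G=1, 18−7→G=1. Hits: 0.
Pile B: need g' = 2⊕2 = 0. Options: 12−1→G=1, 12−4→G=0, 12−7→G=0. Hits: 2.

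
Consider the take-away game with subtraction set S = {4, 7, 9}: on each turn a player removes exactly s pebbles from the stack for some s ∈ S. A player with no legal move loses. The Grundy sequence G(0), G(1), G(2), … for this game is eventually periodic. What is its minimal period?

G(0) = 0
G(1) = mex{} = 0
G(2) = mex{} = 0
G(3) = mex{} = 0
G(4) = mex{0} = 1
G(5) = mex{0} = 1
G(6) = mex{0} = 1
G(7) = mex{0,0} = 1
G(8) = mex{1,0} = 2
G(9) = mex{1,0,0} = 2
G(10) = mex{1,0,0} = 2
G(11) = mex{1,1,0} = 2
G(12) = mex{2,1,0} = 3
G(13) = mex{2,1,1} = 0
G(14) = mex{2,1,1} = 0
G(15) = mex{2,2,1} = 0
G(16) = mex{3,2,1} = 0
G(17) = mex{0,2,2} = 1
G(18) = mex{0,2,2} = 1
G(19) = mex{0,3,2} = 1
G(20) = mex{0,0,2} = 1
G(21) = mex{1,0,3} = 2
G(22) = mex{1,0,0} = 2
G(23) = mex{1,0,0} = 2
G(24) = mex{1,1,0} = 2
G(25) = mex{2,1,0} = 3
G(26) = mex{2,1,1} = 0
G(27) = mex{2,1,1} = 0
G(n+13) = G(n) holds for n = 0,…,8 (a full window of length max(S) = 9), so the sequence is purely periodic with period 13.

13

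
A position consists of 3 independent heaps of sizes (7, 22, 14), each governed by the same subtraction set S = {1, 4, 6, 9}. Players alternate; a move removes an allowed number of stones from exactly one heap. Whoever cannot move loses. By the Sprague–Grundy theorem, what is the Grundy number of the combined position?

2

All heaps use S = {1, 4, 6, 9}:
G(0) = 0
G(1) = mex{0} = 1
G(2) = mex{1} = 0
G(3) = mex{0} = 1
G(4) = mex{1,0} = 2
G(5) = mex{2,1} = 0
G(6) = mex{0,0,0} = 1
G(7) = mex{1,1,1} = 0
G(8) = mex{0,2,0} = 1
G(9) = mex{1,0,1,0} = 2
G(10) = mex{2,1,2,1} = 0
G(11) = mex{0,0,0,0} = 1
G(12) = mex{1,1,1,1} = 0
G(13) = mex{0,2,0,2} = 1
G(14) = mex{1,0,1,0} = 2
G(15) = mex{2,1,2,1} = 0
G(16) = mex{0,0,0,0} = 1
G(17) = mex{1,1,1,1} = 0
G(18) = mex{0,2,0,2} = 1
G(19) = mex{1,0,1,0} = 2
G(20) = mex{2,1,2,1} = 0
G(21) = mex{0,0,0,0} = 1
G(22) = mex{1,1,1,1} = 0
Heap A: G(7) = 0.
Heap B: G(22) = 0.
Heap C: G(14) = 2.
Combined Grundy value = 0 ⊕ 0 ⊕ 2 = 2.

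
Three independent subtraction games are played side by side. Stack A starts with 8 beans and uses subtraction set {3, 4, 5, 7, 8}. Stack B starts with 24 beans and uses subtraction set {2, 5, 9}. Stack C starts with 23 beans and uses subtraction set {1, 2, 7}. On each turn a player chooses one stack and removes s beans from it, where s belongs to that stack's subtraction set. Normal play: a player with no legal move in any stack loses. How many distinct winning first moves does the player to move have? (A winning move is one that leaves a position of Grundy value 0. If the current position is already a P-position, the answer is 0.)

Stack A, S = {3, 4, 5, 7, 8}:
n : 0 1 2 3 4 5 6 7 8
G : 0 0 0 1 1 1 2 2 2
G_A(8) = 2.
Stack B, S = {2, 5, 9}:
G(0) = 0
G(1) = mex{} = 0
G(2) = mex{0} = 1
G(3) = mex{0} = 1
G(4) = mex{1} = 0
G(5) = mex{1,0} = 2
G(6) = mex{0,0} = 1
G(7) = mex{2,1} = 0
G(8) = mex{1,1} = 0
G(9) = mex{0,0,0} = 1
G(10) = mex{0,2,0} = 1
G(11) = mex{1,1,1} = 0
G(12) = mex{1,0,1} = 2
G(13) = mex{0,0,0} = 1
G(14) = mex{2,1,2} = 0
G(15) = mex{1,1,1} = 0
G(16) = mex{0,0,0} = 1
G(17) = mex{0,2,0} = 1
G(18) = mex{1,1,1} = 0
G(19) = mex{1,0,1} = 2
G(20) = mex{0,0,0} = 1
G(21) = mex{2,1,2} = 0
G(22) = mex{1,1,1} = 0
G(23) = mex{0,0,0} = 1
G(24) = mex{0,2,0} = 1
G_B(24) = 1.
Stack C, S = {1, 2, 7}:
n :  0  1  2  3  4  5  6  7  8  9 10 11 12 13 14 15 16 17 18 19 20 21 22 23
G :  0  1  2  0  1  2  0  1  2  0  1  2  0  1  2  0  1  2  0  1  2  0  1  2
G_C(23) = 2.
Combined Grundy value = 2 ⊕ 1 ⊕ 2 = 1.
A winning move leaves total XOR = 0, i.e. changes one component's Grundy value g to g ⊕ X where X is the current total.
Stack A: need g' = 2⊕1 = 3. Options: 8−3→G=1, 8−4→G=1, 8−5→G=1, 8−7→G=0, 8−8→G=0. Hits: 0.
Stack B: need g' = 1⊕1 = 0. Options: 24−2→G=0, 24−5→G=2, 24−9→G=0. Hits: 2.
Stack C: need g' = 2⊕1 = 3. Options: 23−1→G=1, 23−2→G=0, 23−7→G=1. Hits: 0.

2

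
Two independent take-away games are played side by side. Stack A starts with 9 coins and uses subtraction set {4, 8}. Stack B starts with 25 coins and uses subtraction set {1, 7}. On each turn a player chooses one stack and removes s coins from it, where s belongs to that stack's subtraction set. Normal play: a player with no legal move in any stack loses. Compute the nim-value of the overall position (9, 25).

Stack A, S = {4, 8}:
G(0) = 0
G(1) = mex{} = 0
G(2) = mex{} = 0
G(3) = mex{} = 0
G(4) = mex{0} = 1
G(5) = mex{0} = 1
G(6) = mex{0} = 1
G(7) = mex{0} = 1
G(8) = mex{1,0} = 2
G(9) = mex{1,0} = 2
G_A(9) = 2.
Stack B, S = {1, 7}:
n :  0  1  2  3  4  5  6  7  8  9 10 11 12 13 14 15 16 17 18 19 20 21 22 23 24 25
G :  0  1  0  1  0  1  0  1  0  1  0  1  0  1  0  1  0  1  0  1  0  1  0  1  0  1
G_B(25) = 1.
Combined Grundy value = 2 ⊕ 1 = 3.

3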